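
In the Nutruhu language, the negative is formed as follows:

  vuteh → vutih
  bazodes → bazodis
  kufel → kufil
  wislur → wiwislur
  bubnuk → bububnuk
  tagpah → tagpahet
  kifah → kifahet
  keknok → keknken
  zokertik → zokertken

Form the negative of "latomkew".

latomkiw

"latomkew" has last vowel 'e'. The stems whose last vowel is 'e' (vuteh → vutih, bazodes → bazodis, kufel → kufil) change the last vowel to 'i'.
The other patterns: stems whose last vowel is 'u' repeat the first consonant+vowel as a prefix; stems whose last vowel is 'a' add -et; stems whose last vowel is 'i' or 'o' delete the last vowel and add -en.
So latomkew → latomkiw.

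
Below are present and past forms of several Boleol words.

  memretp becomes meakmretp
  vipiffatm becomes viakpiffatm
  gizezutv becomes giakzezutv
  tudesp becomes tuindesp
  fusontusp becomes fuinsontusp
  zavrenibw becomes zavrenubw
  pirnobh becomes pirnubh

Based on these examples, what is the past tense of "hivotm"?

memretp and tudesp both end in -p yet inflect differently (meakmretp, tuindesp), so the final letter is not what conditions the rule; the second-to-last letter is.
"hivotm" has second-to-last letter 't'. The stems whose second-to-last letter is 't' (memretp → meakmretp, vipiffatm → viakpiffatm, gizezutv → giakzezutv) insert -ak- after the first vowel.
The other patterns: stems whose second-to-last letter is 's' insert -in- after the first vowel; stems whose second-to-last letter is 'b' change the last vowel to 'u'.
So hivotm → hiakvotm.

hiakvotm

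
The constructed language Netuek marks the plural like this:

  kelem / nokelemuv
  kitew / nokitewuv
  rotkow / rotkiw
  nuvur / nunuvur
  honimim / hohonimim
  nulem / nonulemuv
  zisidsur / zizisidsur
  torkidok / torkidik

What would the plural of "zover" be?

nozoveruv

"zover" has last vowel 'e'. The stems whose last vowel is 'e' (kitew → nokitewuv, kelem → nokelemuv, nulem → nonulemuv) add no- … -uv around the stem.
So zover → nozoveruv.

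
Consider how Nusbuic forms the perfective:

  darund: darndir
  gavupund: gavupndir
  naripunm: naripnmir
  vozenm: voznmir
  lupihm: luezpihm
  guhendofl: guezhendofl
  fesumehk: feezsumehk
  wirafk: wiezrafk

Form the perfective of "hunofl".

hueznofl

naripunm and lupihm both end in -m yet inflect differently (naripnmir, luezpihm), so the final letter is not what conditions the rule; the second-to-last letter is.
"hunofl" has second-to-last letter 'f'. The stems whose second-to-last letter is 'f' (guhendofl → guezhendofl, wirafk → wiezrafk) insert -ez- after the first vowel.
The other pattern: stems whose second-to-last letter is 'n' delete the last vowel and add -ir.
So hunofl → hueznofl.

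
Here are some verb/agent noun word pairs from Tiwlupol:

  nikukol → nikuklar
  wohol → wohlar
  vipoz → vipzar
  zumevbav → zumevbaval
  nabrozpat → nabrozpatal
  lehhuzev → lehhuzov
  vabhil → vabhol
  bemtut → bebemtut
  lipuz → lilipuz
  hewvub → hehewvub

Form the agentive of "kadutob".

kadutbar

zumevbav and lehhuzev both end in -v yet inflect differently (zumevbaval, lehhuzov), so the final letter is not what conditions the rule; the last vowel is.
"kadutob" has last vowel 'o'. The stems whose last vowel is 'o' (nikukol → nikuklar, wohol → wohlar, vipoz → vipzar) delete the last vowel and add -ar.
The other patterns: stems whose last vowel is 'a' add -al; stems whose last vowel is 'e' or 'i' change the last vowel to 'o'; stems whose last vowel is 'u' repeat the first consonant+vowel as a prefix.
So kadutob → kadutbar.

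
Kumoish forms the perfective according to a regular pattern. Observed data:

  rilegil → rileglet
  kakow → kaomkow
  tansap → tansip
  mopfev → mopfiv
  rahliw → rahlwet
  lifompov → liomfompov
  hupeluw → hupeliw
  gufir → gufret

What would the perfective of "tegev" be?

tegiv

kakow and rahliw both end in -w yet inflect differently (kaomkow, rahlwet), so the final letter is not what conditions the rule; the last vowel is.
"tegev" has last vowel 'e'. The one such stem in the data (mopfev → mopfiv) changes the last vowel to 'i' (as do tansap, hupeluw), so the same rule applies.
The other patterns: stems whose last vowel is 'o' insert -om- after the first vowel; stems whose last vowel is 'i' delete the last vowel and add -et.
So tegev → tegiv.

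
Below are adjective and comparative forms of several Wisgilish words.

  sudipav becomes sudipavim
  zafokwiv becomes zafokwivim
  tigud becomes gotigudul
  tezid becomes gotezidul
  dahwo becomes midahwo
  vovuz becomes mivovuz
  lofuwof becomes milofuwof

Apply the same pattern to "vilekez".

zafokwiv and tezid both have last vowel 'i' yet inflect differently (zafokwivim, gotezidul), so the last vowel is not what conditions the rule; the final letter is.
"vilekez" ends in -z. The one such stem in the data (vovuz → mivovuz) adds the prefix mi-, so the same rule applies.
So vilekez → mivilekez.

mivilekez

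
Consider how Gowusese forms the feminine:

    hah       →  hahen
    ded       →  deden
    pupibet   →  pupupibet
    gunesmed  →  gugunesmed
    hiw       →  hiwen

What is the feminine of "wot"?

woten

"wot" has 1 vowel. The stems with 1 vowel (hah → hahen, ded → deden, hiw → hiwen) add -en.
The other pattern: stems with 3 vowels repeat the first consonant+vowel as a prefix.
So wot → woten.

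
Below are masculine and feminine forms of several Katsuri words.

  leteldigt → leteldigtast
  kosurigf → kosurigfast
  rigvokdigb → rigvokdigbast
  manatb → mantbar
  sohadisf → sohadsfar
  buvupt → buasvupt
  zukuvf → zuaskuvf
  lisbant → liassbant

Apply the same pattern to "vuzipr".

vuaszipr

rigvokdigb and manatb both end in -b yet inflect differently (rigvokdigbast, mantbar), so the final letter is not what conditions the rule; the second-to-last letter is.
"vuzipr" has second-to-last letter 'p'. The one such stem in the data (buvupt → buasvupt) inserts -as- after the first vowel (as do zukuvf, lisbant), so the same rule applies.
The other patterns: stems whose second-to-last letter is 'g' add -ast; stems whose second-to-last letter is 's' or 't' delete the last vowel and add -ar.
So vuzipr → vuaszipr.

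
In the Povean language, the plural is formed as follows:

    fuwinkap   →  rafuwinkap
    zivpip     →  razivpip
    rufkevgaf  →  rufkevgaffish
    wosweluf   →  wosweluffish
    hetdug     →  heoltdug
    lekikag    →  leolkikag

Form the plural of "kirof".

lekikag and fuwinkap both have last vowel 'a' yet inflect differently (leolkikag, rafuwinkap), so the last vowel is not what conditions the rule; the final letter is.
"kirof" ends in -f. The stems ending in -f (wosweluf → wosweluffish, rufkevgaf → rufkevgaffish) double the final consonant and add -ish.
The other patterns: stems ending in -g insert -ol- after the first vowel; stems ending in -p add the prefix ra-.
So kirof → kiroffish.

kiroffish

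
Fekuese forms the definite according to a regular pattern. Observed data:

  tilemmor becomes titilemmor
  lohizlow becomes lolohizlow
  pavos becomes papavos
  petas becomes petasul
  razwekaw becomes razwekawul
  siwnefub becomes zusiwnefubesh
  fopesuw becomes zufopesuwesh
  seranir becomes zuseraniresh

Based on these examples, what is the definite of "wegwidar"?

pavos and petas both end in -s yet inflect differently (papavos, petasul), so the final letter is not what conditions the rule; the last vowel is.
"wegwidar" has last vowel 'a'. The stems whose last vowel is 'a' (petas → petasul, razwekaw → razwekawul) add -ul.
The other patterns: stems whose last vowel is 'o' repeat the first consonant+vowel as a prefix; stems whose last vowel is 'i' or 'u' add zu- … -esh around the stem.
So wegwidar → wegwidarul.

wegwidarul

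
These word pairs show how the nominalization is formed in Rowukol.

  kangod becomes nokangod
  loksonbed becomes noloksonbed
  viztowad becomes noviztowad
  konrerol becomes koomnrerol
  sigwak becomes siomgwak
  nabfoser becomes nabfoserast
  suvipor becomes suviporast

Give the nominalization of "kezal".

"kezal" ends in -l. The one such stem in the data (konrerol → koomnrerol) inserts -om- after the first vowel (as does sigwak), so the same rule applies.
The other patterns: stems ending in -d add the prefix no-; stems ending in -r add -ast.
So kezal → keomzal.

keomzal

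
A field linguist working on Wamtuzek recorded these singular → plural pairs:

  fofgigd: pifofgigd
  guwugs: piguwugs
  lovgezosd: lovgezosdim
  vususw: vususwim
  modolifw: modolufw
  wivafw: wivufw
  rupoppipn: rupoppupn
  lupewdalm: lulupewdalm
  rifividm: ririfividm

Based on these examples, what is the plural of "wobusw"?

wobuswim

fofgigd and lovgezosd both end in -d yet inflect differently (pifofgigd, lovgezosdim), so the final letter is not what conditions the rule; the second-to-last letter is.
"wobusw" has second-to-last letter 's'. The stems whose second-to-last letter is 's' (lovgezosd → lovgezosdim, vususw → vususwim) add -im.
The other patterns: stems whose second-to-last letter is 'g' add the prefix pi-; stems whose second-to-last letter is 'f' or 'p' change the last vowel to 'u'; stems whose second-to-last letter is 'd' or 'l' repeat the first consonant+vowel as a prefix.
So wobusw → wobuswim.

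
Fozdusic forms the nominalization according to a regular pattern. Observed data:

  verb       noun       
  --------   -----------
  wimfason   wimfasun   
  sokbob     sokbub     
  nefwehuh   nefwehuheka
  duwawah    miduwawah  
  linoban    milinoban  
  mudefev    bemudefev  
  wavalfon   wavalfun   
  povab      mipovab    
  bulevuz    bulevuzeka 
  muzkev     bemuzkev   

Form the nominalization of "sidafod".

sidafud

sokbob and povab both end in -b yet inflect differently (sokbub, mipovab), so the final letter is not what conditions the rule; the last vowel is.
"sidafod" has last vowel 'o'. The stems whose last vowel is 'o' (sokbob → sokbub, wavalfon → wavalfun, wimfason → wimfasun) change the last vowel to 'u'.
So sidafod → sidafud.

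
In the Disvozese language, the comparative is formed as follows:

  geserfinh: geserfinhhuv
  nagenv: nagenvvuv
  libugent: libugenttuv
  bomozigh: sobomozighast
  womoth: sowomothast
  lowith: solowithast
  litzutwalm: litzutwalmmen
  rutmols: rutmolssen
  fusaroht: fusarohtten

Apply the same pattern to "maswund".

maswundduv

geserfinh and bomozigh both end in -h yet inflect differently (geserfinhhuv, sobomozighast), so the final letter is not what conditions the rule; the second-to-last letter is.
"maswund" has second-to-last letter 'n'. The stems whose second-to-last letter is 'n' (geserfinh → geserfinhhuv, nagenv → nagenvvuv, libugent → libugenttuv) double the final consonant and add -uv.
The other patterns: stems whose second-to-last letter is 'g' or 't' add so- … -ast around the stem; stems whose second-to-last letter is 'h' or 'l' double the final consonant and add -en.
So maswund → maswundduv.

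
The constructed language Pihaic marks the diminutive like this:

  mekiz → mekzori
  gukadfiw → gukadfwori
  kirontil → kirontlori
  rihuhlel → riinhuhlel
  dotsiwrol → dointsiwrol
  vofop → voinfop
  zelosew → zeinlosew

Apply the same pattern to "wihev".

wiinhev

kirontil and rihuhlel both end in -l yet inflect differently (kirontlori, riinhuhlel), so the final letter is not what conditions the rule; the last vowel is.
"wihev" has last vowel 'e'. The stems whose last vowel is 'e' (rihuhlel → riinhuhlel, zelosew → zeinlosew) insert -in- after the first vowel.
The other pattern: stems whose last vowel is 'i' delete the last vowel and add -ori.
So wihev → wiinhev.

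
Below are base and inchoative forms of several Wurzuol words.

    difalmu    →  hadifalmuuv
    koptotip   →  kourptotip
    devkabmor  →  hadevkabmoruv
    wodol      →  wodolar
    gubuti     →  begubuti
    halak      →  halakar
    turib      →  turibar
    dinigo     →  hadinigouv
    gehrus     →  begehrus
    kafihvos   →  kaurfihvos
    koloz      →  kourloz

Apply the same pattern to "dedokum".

hadedokumuv

kafihvos and gehrus both end in -s yet inflect differently (kaurfihvos, begehrus), so the final letter is not what conditions the rule; the first letter is.
"dedokum" begins with d-. The stems beginning with d- (devkabmor → hadevkabmoruv, dinigo → hadinigouv, difalmu → hadifalmuuv) add ha- … -uv around the stem.
So dedokum → hadedokumuv.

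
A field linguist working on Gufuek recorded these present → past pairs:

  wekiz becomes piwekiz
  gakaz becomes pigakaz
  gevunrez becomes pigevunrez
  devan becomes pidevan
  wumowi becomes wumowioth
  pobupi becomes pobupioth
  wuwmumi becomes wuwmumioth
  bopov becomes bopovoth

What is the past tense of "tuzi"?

wekiz and wumowi both have last vowel 'i' yet inflect differently (piwekiz, wumowioth), so the last vowel is not what conditions the rule; the final letter is.
"tuzi" ends in -i. The stems ending in -i (wumowi → wumowioth, pobupi → pobupioth, wuwmumi → wuwmumioth) add -oth.
So tuzi → tuzioth.

tuzioth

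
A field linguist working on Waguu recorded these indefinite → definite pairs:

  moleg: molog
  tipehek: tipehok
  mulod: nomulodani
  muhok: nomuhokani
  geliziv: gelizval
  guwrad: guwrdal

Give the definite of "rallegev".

rallegov

"rallegev" has last vowel 'e'. The stems whose last vowel is 'e' (moleg → molog, tipehek → tipehok) change the last vowel to 'o'.
The other patterns: stems whose last vowel is 'o' add no- … -ani around the stem; stems whose last vowel is 'a' or 'i' delete the last vowel and add -al.
So rallegev → rallegov.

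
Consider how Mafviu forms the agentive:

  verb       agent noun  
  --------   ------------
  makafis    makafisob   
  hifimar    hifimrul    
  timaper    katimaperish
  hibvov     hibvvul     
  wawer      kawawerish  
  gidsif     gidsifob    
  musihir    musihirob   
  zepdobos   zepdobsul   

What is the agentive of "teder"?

timaper and musihir both end in -r yet inflect differently (katimaperish, musihirob), so the final letter is not what conditions the rule; the last vowel is.
"teder" has last vowel 'e'. The stems whose last vowel is 'e' (timaper → katimaperish, wawer → kawawerish) add ka- … -ish around the stem.
The other patterns: stems whose last vowel is 'i' add -ob; stems whose last vowel is 'a' or 'o' delete the last vowel and add -ul.
So teder → katederish.

katederish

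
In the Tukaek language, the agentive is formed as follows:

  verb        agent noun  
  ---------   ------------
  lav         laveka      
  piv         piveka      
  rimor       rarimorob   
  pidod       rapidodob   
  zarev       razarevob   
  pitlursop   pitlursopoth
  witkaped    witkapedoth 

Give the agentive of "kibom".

rakibomob

lav and zarev both end in -v yet inflect differently (laveka, razarevob), so the final letter is not what conditions the rule; the number of vowels is.
"kibom" has 2 vowels. The stems with 2 vowels (rimor → rarimorob, pidod → rapidodob, zarev → razarevob) add ra- … -ob around the stem.
So kibom → rakibomob.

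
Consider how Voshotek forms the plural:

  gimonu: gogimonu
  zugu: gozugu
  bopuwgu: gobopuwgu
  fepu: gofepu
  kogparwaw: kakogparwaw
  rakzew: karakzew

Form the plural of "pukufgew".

"pukufgew" ends in -w. The stems ending in -w (kogparwaw → kakogparwaw, rakzew → karakzew) add the prefix ka-.
The other pattern: stems ending in -u add the prefix go-.
So pukufgew → kapukufgew.

kapukufgew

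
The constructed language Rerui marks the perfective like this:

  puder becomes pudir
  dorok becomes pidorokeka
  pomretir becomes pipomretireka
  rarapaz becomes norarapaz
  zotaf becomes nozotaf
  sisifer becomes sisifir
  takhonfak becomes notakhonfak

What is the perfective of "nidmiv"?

pinidmiveka

takhonfak and dorok both end in -k yet inflect differently (notakhonfak, pidorokeka), so the final letter is not what conditions the rule; the last vowel is.
"nidmiv" has last vowel 'i'. The one such stem in the data (pomretir → pipomretireka) adds pi- … -eka around the stem, so the same rule applies.
So nidmiv → pinidmiveka.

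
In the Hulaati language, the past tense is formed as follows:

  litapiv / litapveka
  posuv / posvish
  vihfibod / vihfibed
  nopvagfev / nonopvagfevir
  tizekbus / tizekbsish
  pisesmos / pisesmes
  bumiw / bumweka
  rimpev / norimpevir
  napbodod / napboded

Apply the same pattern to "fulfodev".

nofulfodevir

pisesmos and tizekbus both end in -s yet inflect differently (pisesmes, tizekbsish), so the final letter is not what conditions the rule; the last vowel is.
"fulfodev" has last vowel 'e'. The stems whose last vowel is 'e' (rimpev → norimpevir, nopvagfev → nonopvagfevir) add no- … -ir around the stem.
So fulfodev → nofulfodevir.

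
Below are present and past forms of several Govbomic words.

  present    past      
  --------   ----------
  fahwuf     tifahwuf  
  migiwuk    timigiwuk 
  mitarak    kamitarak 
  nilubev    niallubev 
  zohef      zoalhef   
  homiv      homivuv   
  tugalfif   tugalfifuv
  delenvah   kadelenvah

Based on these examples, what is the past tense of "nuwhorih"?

"nuwhorih" has last vowel 'i'. The stems whose last vowel is 'i' (homiv → homivuv, tugalfif → tugalfifuv) add -uv.
The other patterns: stems whose last vowel is 'e' insert -al- after the first vowel; stems whose last vowel is 'u' add the prefix ti-; stems whose last vowel is 'a' add the prefix ka-.
So nuwhorih → nuwhorihuv.

nuwhorihuv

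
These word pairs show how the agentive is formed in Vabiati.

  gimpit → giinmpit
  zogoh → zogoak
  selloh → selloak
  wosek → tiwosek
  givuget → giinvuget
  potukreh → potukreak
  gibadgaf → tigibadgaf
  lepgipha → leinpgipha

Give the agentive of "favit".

givuget and potukreh both have last vowel 'e' yet inflect differently (giinvuget, potukreak), so the last vowel is not what conditions the rule; the final letter is.
"favit" ends in -t. The stems ending in -t (gimpit → giinmpit, givuget → giinvuget) insert -in- after the first vowel.
The other patterns: stems ending in -h drop the final letter and add -ak; stems ending in -f or -k add the prefix ti-.
So favit → fainvit.

fainvit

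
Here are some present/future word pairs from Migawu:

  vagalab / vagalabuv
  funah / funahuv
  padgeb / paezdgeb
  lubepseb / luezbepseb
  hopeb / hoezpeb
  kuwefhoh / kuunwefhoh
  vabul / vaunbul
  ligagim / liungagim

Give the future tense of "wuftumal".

wuftumaluv

vagalab and padgeb both end in -b yet inflect differently (vagalabuv, paezdgeb), so the final letter is not what conditions the rule; the last vowel is.
"wuftumal" has last vowel 'a'. The stems whose last vowel is 'a' (vagalab → vagalabuv, funah → funahuv) add -uv.
The other patterns: stems whose last vowel is 'e' insert -ez- after the first vowel; stems whose last vowel is 'i', 'o' or 'u' insert -un- after the first vowel.
So wuftumal → wuftumaluv.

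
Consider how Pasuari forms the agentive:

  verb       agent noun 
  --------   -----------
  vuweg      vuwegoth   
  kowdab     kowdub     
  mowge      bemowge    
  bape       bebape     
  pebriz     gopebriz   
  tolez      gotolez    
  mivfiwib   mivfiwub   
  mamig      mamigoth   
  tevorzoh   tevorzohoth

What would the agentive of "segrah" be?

segrahoth

"segrah" ends in -h. The one such stem in the data (tevorzoh → tevorzohoth) adds -oth, so the same rule applies.
The other patterns: stems ending in -b change the last vowel to 'u'; stems ending in -e add the prefix be-; stems ending in -z add the prefix go-.
So segrah → segrahoth.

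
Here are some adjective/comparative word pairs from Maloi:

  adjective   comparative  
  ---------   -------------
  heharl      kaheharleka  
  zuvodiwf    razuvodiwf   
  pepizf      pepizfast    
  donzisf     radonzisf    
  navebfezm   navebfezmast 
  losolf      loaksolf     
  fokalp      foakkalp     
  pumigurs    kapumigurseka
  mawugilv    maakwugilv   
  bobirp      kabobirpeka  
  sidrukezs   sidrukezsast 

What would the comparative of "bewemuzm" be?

"bewemuzm" has second-to-last letter 'z'. The stems whose second-to-last letter is 'z' (navebfezm → navebfezmast, sidrukezs → sidrukezsast, pepizf → pepizfast) add -ast.
So bewemuzm → bewemuzmast.

bewemuzmast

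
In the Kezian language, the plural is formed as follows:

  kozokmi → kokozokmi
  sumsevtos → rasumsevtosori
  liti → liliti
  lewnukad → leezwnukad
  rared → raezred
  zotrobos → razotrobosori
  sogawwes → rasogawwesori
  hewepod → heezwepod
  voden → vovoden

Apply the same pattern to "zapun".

"zapun" ends in -n. The one such stem in the data (voden → vovoden) repeats the first consonant+vowel as a prefix (as do liti, kozokmi), so the same rule applies.
So zapun → zazapun.

zazapun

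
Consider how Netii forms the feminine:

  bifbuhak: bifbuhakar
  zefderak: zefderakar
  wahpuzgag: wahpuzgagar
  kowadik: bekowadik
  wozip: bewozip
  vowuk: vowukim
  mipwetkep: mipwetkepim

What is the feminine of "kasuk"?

kasukim

"kasuk" has last vowel 'u'. The one such stem in the data (vowuk → vowukim) adds -im, so the same rule applies.
The other patterns: stems whose last vowel is 'a' add -ar; stems whose last vowel is 'i' add the prefix be-.
So kasuk → kasukim.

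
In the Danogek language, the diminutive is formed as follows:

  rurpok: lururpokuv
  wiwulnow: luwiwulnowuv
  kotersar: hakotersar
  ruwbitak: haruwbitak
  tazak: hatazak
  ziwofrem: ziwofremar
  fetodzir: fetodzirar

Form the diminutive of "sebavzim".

sebavzimar

rurpok and ruwbitak both end in -k yet inflect differently (lururpokuv, haruwbitak), so the final letter is not what conditions the rule; the last vowel is.
"sebavzim" has last vowel 'i'. The one such stem in the data (fetodzir → fetodzirar) adds -ar, so the same rule applies.
So sebavzim → sebavzimar.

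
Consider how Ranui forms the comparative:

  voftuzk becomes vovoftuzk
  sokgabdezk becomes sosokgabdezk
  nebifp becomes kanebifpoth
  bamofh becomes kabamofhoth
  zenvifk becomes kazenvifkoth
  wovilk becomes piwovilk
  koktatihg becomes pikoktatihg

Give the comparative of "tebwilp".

voftuzk and zenvifk both end in -k yet inflect differently (vovoftuzk, kazenvifkoth), so the final letter is not what conditions the rule; the second-to-last letter is.
"tebwilp" has second-to-last letter 'l'. The one such stem in the data (wovilk → piwovilk) adds the prefix pi-, so the same rule applies.
So tebwilp → pitebwilp.

pitebwilp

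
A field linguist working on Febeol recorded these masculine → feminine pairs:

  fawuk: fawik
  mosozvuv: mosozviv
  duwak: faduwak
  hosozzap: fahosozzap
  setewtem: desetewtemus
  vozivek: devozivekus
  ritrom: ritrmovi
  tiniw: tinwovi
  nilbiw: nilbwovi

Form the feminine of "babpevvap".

fababpevvap

fawuk and duwak both end in -k yet inflect differently (fawik, faduwak), so the final letter is not what conditions the rule; the last vowel is.
"babpevvap" has last vowel 'a'. The stems whose last vowel is 'a' (duwak → faduwak, hosozzap → fahosozzap) add the prefix fa-.
The other patterns: stems whose last vowel is 'u' change the last vowel to 'i'; stems whose last vowel is 'e' add de- … -us around the stem; stems whose last vowel is 'i' or 'o' delete the last vowel and add -ovi.
So babpevvap → fababpevvap.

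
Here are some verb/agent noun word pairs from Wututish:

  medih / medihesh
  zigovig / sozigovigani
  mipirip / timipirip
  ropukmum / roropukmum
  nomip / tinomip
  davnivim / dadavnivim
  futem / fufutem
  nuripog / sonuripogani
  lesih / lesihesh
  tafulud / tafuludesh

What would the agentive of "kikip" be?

tikikip

"kikip" ends in -p. The stems ending in -p (nomip → tinomip, mipirip → timipirip) add the prefix ti-.
The other patterns: stems ending in -g add so- … -ani around the stem; stems ending in -m repeat the first consonant+vowel as a prefix; stems ending in -d or -h add -esh.
So kikip → tikikip.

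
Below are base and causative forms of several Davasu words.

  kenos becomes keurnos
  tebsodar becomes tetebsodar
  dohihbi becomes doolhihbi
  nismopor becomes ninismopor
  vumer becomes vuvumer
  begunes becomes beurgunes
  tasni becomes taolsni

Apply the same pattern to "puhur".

pupuhur

nismopor and kenos both have last vowel 'o' yet inflect differently (ninismopor, keurnos), so the last vowel is not what conditions the rule; the final letter is.
"puhur" ends in -r. The stems ending in -r (vumer → vuvumer, tebsodar → tetebsodar, nismopor → ninismopor) repeat the first consonant+vowel as a prefix.
So puhur → pupuhur.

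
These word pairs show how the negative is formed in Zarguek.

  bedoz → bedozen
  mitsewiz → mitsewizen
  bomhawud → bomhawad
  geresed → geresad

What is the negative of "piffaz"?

piffazen

bedoz and bomhawud both begin with b- yet inflect differently (bedozen, bomhawad), so the first letter is not what conditions the rule; the final letter is.
"piffaz" ends in -z. The stems ending in -z (bedoz → bedozen, mitsewiz → mitsewizen) add -en.
The other pattern: stems ending in -d change the last vowel to 'a'.
So piffaz → piffazen.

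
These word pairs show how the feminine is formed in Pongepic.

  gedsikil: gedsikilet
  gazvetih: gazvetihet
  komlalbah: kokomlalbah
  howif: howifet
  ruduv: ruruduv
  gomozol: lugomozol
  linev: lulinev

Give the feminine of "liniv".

"liniv" has last vowel 'i'. The stems whose last vowel is 'i' (howif → howifet, gedsikil → gedsikilet, gazvetih → gazvetihet) add -et.
The other patterns: stems whose last vowel is 'e' or 'o' add the prefix lu-; stems whose last vowel is 'a' or 'u' repeat the first consonant+vowel as a prefix.
So liniv → linivet.

linivet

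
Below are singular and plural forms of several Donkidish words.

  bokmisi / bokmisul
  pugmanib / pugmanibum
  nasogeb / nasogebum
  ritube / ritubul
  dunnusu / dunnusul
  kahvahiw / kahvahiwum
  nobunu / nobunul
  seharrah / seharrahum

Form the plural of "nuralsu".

nuralsul

"nuralsu" ends in a vowel. The stems ending in a vowel (dunnusu → dunnusul, nobunu → nobunul, ritube → ritubul) drop the final letter and add -ul.
So nuralsu → nuralsul.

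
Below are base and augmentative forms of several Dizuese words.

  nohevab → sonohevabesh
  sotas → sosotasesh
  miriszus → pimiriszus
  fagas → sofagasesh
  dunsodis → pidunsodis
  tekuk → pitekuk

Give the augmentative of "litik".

fagas and dunsodis both end in -s yet inflect differently (sofagasesh, pidunsodis), so the final letter is not what conditions the rule; the last vowel is.
"litik" has last vowel 'i'. The one such stem in the data (dunsodis → pidunsodis) adds the prefix pi-, so the same rule applies.
So litik → pilitik.

pilitik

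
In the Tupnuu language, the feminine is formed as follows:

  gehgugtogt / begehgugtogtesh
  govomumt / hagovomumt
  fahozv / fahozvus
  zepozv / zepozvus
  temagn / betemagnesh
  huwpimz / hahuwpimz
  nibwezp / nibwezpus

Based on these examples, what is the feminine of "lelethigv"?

belelethigvesh

gehgugtogt and govomumt both end in -t yet inflect differently (begehgugtogtesh, hagovomumt), so the final letter is not what conditions the rule; the second-to-last letter is.
"lelethigv" has second-to-last letter 'g'. The stems whose second-to-last letter is 'g' (temagn → betemagnesh, gehgugtogt → begehgugtogtesh) add be- … -esh around the stem.
The other patterns: stems whose second-to-last letter is 'z' add -us; stems whose second-to-last letter is 'm' add the prefix ha-.
So lelethigv → belelethigvesh.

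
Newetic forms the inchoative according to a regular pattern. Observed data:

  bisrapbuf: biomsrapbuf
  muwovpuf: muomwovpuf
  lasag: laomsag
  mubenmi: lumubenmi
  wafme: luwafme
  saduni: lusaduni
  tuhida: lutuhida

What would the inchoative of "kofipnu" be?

lukofipnu

lasag and tuhida both have last vowel 'a' yet inflect differently (laomsag, lutuhida), so the last vowel is not what conditions the rule; whether the stem ends in a vowel or a consonant is.
"kofipnu" ends in a vowel. The stems ending in a vowel (mubenmi → lumubenmi, wafme → luwafme, saduni → lusaduni) add the prefix lu-.
The other pattern: stems ending in a consonant insert -om- after the first vowel.
So kofipnu → lukofipnu.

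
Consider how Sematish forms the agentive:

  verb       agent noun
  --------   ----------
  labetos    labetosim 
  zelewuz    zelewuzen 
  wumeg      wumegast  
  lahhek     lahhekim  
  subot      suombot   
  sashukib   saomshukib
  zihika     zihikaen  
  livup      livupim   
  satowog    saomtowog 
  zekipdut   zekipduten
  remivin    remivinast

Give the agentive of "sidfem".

subot and zekipdut both end in -t yet inflect differently (suombot, zekipduten), so the final letter is not what conditions the rule; the first letter is.
"sidfem" begins with s-. The stems beginning with s- (satowog → saomtowog, subot → suombot, sashukib → saomshukib) insert -om- after the first vowel.
So sidfem → siomdfem.

siomdfem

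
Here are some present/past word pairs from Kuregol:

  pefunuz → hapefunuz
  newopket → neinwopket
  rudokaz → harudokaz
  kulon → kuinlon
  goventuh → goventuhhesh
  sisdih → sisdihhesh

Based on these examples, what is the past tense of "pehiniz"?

pefunuz and goventuh both have last vowel 'u' yet inflect differently (hapefunuz, goventuhhesh), so the last vowel is not what conditions the rule; the final letter is.
"pehiniz" ends in -z. The stems ending in -z (rudokaz → harudokaz, pefunuz → hapefunuz) add the prefix ha-.
So pehiniz → hapehiniz.

hapehiniz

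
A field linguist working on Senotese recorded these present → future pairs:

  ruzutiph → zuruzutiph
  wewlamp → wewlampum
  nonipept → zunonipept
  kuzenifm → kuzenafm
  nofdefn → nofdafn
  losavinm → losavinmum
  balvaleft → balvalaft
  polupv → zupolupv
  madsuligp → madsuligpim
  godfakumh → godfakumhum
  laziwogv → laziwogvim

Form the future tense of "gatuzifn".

gatuzafn

laziwogv and polupv both end in -v yet inflect differently (laziwogvim, zupolupv), so the final letter is not what conditions the rule; the second-to-last letter is.
"gatuzifn" has second-to-last letter 'f'. The stems whose second-to-last letter is 'f' (nofdefn → nofdafn, kuzenifm → kuzenafm, balvaleft → balvalaft) change the last vowel to 'a'.
The other patterns: stems whose second-to-last letter is 'g' add -im; stems whose second-to-last letter is 'p' add the prefix zu-; stems whose second-to-last letter is 'm' or 'n' add -um.
So gatuzifn → gatuzafn.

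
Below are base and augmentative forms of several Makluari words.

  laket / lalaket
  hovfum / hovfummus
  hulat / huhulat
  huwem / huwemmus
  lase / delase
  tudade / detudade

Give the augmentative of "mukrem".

mukremmus

huwem and laket both have last vowel 'e' yet inflect differently (huwemmus, lalaket), so the last vowel is not what conditions the rule; the final letter is.
"mukrem" ends in -m. The stems ending in -m (huwem → huwemmus, hovfum → hovfummus) double the final consonant and add -us.
The other patterns: stems ending in -t repeat the first consonant+vowel as a prefix; stems ending in -e add the prefix de-.
So mukrem → mukremmus.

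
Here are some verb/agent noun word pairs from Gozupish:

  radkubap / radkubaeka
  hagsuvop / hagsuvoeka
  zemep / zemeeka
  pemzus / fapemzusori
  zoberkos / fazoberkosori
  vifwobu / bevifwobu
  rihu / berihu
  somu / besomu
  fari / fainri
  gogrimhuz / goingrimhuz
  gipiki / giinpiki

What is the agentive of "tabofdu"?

betabofdu

"tabofdu" ends in -u. The stems ending in -u (vifwobu → bevifwobu, rihu → berihu, somu → besomu) add the prefix be-.
So tabofdu → betabofdu.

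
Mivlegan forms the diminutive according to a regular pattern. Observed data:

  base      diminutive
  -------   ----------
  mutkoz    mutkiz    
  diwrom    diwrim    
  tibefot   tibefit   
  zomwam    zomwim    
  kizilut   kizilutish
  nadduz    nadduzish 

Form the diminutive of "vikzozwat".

vikzozwit

tibefot and kizilut both end in -t yet inflect differently (tibefit, kizilutish), so the final letter is not what conditions the rule; the last vowel is.
"vikzozwat" has last vowel 'a'. The one such stem in the data (zomwam → zomwim) changes the last vowel to 'i' (as do mutkoz, diwrom), so the same rule applies.
The other pattern: stems whose last vowel is 'u' add -ish.
So vikzozwat → vikzozwit.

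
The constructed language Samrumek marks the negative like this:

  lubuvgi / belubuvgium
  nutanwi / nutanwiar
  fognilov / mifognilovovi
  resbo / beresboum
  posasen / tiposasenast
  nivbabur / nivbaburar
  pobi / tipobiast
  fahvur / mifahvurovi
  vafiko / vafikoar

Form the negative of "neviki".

nevikiar

pobi and nutanwi both end in -i yet inflect differently (tipobiast, nutanwiar), so the final letter is not what conditions the rule; the first letter is.
"neviki" begins with n-. The stems beginning with n- (nivbabur → nivbaburar, nutanwi → nutanwiar) add -ar.
The other patterns: stems beginning with p- add ti- … -ast around the stem; stems beginning with f- add mi- … -ovi around the stem; stems beginning with l- or r- add be- … -um around the stem.
So neviki → nevikiar.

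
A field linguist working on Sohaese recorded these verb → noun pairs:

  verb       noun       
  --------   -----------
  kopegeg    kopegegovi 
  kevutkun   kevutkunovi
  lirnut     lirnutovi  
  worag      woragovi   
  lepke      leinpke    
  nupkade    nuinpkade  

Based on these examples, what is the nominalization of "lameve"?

"lameve" ends in -e. The stems ending in -e (nupkade → nuinpkade, lepke → leinpke) insert -in- after the first vowel.
The other pattern: stems ending in -g, -n or -t add -ovi.
So lameve → lainmeve.

lainmeve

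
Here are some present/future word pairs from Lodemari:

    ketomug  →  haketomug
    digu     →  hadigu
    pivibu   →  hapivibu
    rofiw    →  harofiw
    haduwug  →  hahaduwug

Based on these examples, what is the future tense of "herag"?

haherag

Every pair shown (ketomug → haketomug, digu → hadigu, pivibu → hapivibu, …) follows the same rule: add the prefix ha-.
So herag → haherag.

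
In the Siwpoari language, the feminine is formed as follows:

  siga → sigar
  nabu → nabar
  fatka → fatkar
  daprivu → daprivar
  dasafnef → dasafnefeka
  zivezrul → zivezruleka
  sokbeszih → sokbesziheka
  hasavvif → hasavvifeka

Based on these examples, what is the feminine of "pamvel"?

pamveleka

nabu and zivezrul both have last vowel 'u' yet inflect differently (nabar, zivezruleka), so the last vowel is not what conditions the rule; whether the stem ends in a vowel or a consonant is.
"pamvel" ends in a consonant. The stems ending in a consonant (dasafnef → dasafnefeka, zivezrul → zivezruleka, sokbeszih → sokbesziheka) add -eka.
So pamvel → pamveleka.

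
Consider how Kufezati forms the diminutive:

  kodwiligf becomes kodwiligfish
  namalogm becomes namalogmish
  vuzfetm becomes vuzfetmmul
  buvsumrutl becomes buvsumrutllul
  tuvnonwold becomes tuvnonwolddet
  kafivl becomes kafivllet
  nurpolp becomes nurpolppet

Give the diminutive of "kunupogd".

kunupogdish

"kunupogd" has second-to-last letter 'g'. The stems whose second-to-last letter is 'g' (kodwiligf → kodwiligfish, namalogm → namalogmish) add -ish.
So kunupogd → kunupogdish.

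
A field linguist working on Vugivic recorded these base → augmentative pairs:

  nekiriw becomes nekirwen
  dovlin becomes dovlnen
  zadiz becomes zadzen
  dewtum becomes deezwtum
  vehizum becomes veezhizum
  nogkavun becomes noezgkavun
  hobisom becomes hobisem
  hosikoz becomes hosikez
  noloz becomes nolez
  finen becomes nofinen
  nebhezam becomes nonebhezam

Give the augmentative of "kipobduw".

kiezpobduw

dovlin and nogkavun both end in -n yet inflect differently (dovlnen, noezgkavun), so the final letter is not what conditions the rule; the last vowel is.
"kipobduw" has last vowel 'u'. The stems whose last vowel is 'u' (dewtum → deezwtum, vehizum → veezhizum, nogkavun → noezgkavun) insert -ez- after the first vowel.
The other patterns: stems whose last vowel is 'i' delete the last vowel and add -en; stems whose last vowel is 'o' change the last vowel to 'e'; stems whose last vowel is 'a' or 'e' add the prefix no-.
So kipobduw → kiezpobduw.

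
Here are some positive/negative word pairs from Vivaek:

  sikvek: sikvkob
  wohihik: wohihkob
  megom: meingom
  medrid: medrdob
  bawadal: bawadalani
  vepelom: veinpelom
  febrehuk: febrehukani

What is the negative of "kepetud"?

kepetudani

febrehuk and wohihik both end in -k yet inflect differently (febrehukani, wohihkob), so the final letter is not what conditions the rule; the last vowel is.
"kepetud" has last vowel 'u'. The one such stem in the data (febrehuk → febrehukani) adds -ani, so the same rule applies.
The other patterns: stems whose last vowel is 'o' insert -in- after the first vowel; stems whose last vowel is 'e' or 'i' delete the last vowel and add -ob.
So kepetud → kepetudani.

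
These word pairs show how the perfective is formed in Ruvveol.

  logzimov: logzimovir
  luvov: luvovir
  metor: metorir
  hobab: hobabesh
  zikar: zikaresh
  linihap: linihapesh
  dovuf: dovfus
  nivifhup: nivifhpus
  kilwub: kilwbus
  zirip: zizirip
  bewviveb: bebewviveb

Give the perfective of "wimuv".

wimvus

metor and zikar both end in -r yet inflect differently (metorir, zikaresh), so the final letter is not what conditions the rule; the last vowel is.
"wimuv" has last vowel 'u'. The stems whose last vowel is 'u' (dovuf → dovfus, nivifhup → nivifhpus, kilwub → kilwbus) delete the last vowel and add -us.
So wimuv → wimvus.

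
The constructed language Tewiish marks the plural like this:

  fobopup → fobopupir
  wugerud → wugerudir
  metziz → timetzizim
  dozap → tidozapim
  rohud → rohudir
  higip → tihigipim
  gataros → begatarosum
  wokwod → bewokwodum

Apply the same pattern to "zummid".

tizummidim

rohud and wokwod both end in -d yet inflect differently (rohudir, bewokwodum), so the final letter is not what conditions the rule; the last vowel is.
"zummid" has last vowel 'i'. The stems whose last vowel is 'i' (metziz → timetzizim, higip → tihigipim) add ti- … -im around the stem.
The other patterns: stems whose last vowel is 'u' add -ir; stems whose last vowel is 'o' add be- … -um around the stem.
So zummid → tizummidim.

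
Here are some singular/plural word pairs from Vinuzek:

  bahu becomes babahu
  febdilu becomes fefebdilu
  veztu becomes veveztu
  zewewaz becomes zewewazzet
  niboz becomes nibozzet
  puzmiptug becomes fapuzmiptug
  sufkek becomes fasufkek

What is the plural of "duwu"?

"duwu" ends in -u. The stems ending in -u (bahu → babahu, febdilu → fefebdilu, veztu → veveztu) repeat the first consonant+vowel as a prefix.
The other patterns: stems ending in -z double the final consonant and add -et; stems ending in -g or -k add the prefix fa-.
So duwu → duduwu.

duduwu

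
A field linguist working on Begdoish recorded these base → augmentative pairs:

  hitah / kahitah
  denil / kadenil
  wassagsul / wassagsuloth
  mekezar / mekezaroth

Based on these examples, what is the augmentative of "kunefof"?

"kunefof" has 3 vowels. The stems with 3 vowels (mekezar → mekezaroth, wassagsul → wassagsuloth) add -oth.
So kunefof → kunefofoth.

kunefofoth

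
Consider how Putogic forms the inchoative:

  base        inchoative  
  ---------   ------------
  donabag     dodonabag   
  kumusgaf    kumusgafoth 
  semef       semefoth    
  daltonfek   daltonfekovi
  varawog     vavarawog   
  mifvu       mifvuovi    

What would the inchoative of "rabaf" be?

rabafoth

donabag and kumusgaf both have last vowel 'a' yet inflect differently (dodonabag, kumusgafoth), so the last vowel is not what conditions the rule; the final letter is.
"rabaf" ends in -f. The stems ending in -f (kumusgaf → kumusgafoth, semef → semefoth) add -oth.
The other patterns: stems ending in -g repeat the first consonant+vowel as a prefix; stems ending in -k or -u add -ovi.
So rabaf → rabafoth.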